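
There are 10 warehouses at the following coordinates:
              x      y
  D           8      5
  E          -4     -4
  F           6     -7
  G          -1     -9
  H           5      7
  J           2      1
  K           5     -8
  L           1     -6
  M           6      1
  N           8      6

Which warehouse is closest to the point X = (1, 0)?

Compare squared distances (the ordering matches that of the actual distances):
|XD|² = 49 + 25 = 74
|XE|² = 25 + 16 = 41
|XF|² = 25 + 49 = 74
|XG|² = 4 + 81 = 85
|XH|² = 16 + 49 = 65
|XJ|² = 1 + 1 = 2
|XK|² = 16 + 64 = 80
|XL|² = 0 + 36 = 36
|XM|² = 25 + 1 = 26
|XN|² = 49 + 36 = 85
Minimum is at J.

J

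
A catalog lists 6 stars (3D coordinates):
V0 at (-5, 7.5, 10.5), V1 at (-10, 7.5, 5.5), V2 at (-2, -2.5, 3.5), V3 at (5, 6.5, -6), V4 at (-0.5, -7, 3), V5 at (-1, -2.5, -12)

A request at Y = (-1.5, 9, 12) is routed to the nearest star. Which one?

Since √ is increasing, it suffices to compare squared distances:
|YV0|² = (-1.5−(-5))² + (9−7.5)² + (12−10.5)² = 12.25 + 2.25 + 2.25 = 16.75
|YV1|² = (-1.5−(-10))² + (9−7.5)² + (12−5.5)² = 72.25 + 2.25 + 42.25 = 116.75
|YV2|² = (-1.5−(-2))² + (9−(-2.5))² + (12−3.5)² = 0.25 + 132.25 + 72.25 = 204.75
|YV3|² = (-1.5−5)² + (9−6.5)² + (12−(-6))² = 42.25 + 6.25 + 324 = 372.5
|YV4|² = (-1.5−(-0.5))² + (9−(-7))² + (12−3)² = 1 + 256 + 81 = 338
|YV5|² = (-1.5−(-1))² + (9−(-2.5))² + (12−(-12))² = 0.25 + 132.25 + 576 = 708.5
V0 is nearest.

V0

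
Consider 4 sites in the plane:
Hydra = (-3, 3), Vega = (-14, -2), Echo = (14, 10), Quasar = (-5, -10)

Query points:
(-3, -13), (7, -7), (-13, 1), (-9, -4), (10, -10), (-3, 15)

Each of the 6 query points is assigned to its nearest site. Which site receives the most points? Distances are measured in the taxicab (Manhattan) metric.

(-3, -13) — d to each: Hydra:16, Vega:22, Echo:40, Quasar:5 → nearest is Quasar
(7, -7) — d to each: Hydra:20, Vega:26, Echo:24, Quasar:15 → nearest is Quasar
(-13, 1) — d to each: Hydra:12, Vega:4, Echo:36, Quasar:19 → nearest is Vega
(-9, -4) — d to each: Hydra:13, Vega:7, Echo:37, Quasar:10 → nearest is Vega
(10, -10) — d to each: Hydra:26, Vega:32, Echo:24, Quasar:15 → nearest is Quasar
(-3, 15) — d to each: Hydra:12, Vega:28, Echo:22, Quasar:27 → nearest is Hydra
Tally — Hydra:1, Vega:2, Quasar:3. Quasar captures the most (3).

Quasar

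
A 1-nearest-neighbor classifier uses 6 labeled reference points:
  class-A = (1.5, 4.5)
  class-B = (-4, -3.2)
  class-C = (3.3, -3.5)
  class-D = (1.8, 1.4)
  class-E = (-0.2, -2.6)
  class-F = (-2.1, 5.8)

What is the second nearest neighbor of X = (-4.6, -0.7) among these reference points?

Squared Euclidean distances:
d²(X, class-A) = (-4.6−1.5)² + (-0.7−4.5)² = 37.21 + 27.04 = 64.25
d²(X, class-B) = (-4.6−(-4))² + (-0.7−(-3.2))² = 0.36 + 6.25 = 6.61
d²(X, class-C) = (-4.6−3.3)² + (-0.7−(-3.5))² = 62.41 + 7.84 = 70.25
d²(X, class-D) = (-4.6−1.8)² + (-0.7−1.4)² = 40.96 + 4.41 = 45.37
d²(X, class-E) = (-4.6−(-0.2))² + (-0.7−(-2.6))² = 19.36 + 3.61 = 22.97
d²(X, class-F) = (-4.6−(-2.1))² + (-0.7−5.8)² = 6.25 + 42.25 = 48.5
Sorted ascending: class-B, class-E, class-D, … — the second-nearest is class-E.

class-E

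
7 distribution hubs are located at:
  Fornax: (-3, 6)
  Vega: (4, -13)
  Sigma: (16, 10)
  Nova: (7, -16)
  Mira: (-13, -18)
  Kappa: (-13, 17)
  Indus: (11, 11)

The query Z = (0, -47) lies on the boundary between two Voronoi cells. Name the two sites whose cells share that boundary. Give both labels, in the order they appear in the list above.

Squared distances from Z to each site:
d²(Z, Fornax) = (0−(-3))² + (-47−6)² = 9 + 2809 = 2818
d²(Z, Vega) = (0−4)² + (-47−(-13))² = 16 + 1156 = 1172
d²(Z, Sigma) = (0−16)² + (-47−10)² = 256 + 3249 = 3505
d²(Z, Nova) = (0−7)² + (-47−(-16))² = 49 + 961 = 1010
d²(Z, Mira) = (0−(-13))² + (-47−(-18))² = 169 + 841 = 1010
d²(Z, Kappa) = (0−(-13))² + (-47−17)² = 169 + 4096 = 4265
d²(Z, Indus) = (0−11)² + (-47−11)² = 121 + 3364 = 3485
Z is equidistant from Nova and Mira (both at squared distance 1010), and every other site is strictly farther — so Z lies on the Nova–Mira Voronoi edge.

Nova and Mira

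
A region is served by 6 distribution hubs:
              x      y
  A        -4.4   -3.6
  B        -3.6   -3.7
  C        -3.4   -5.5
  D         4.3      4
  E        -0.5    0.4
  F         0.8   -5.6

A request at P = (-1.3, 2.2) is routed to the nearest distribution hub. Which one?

Compare squared distances (the ordering matches that of the actual distances):
|PA|² = 9.61 + 33.64 = 43.25
|PB|² = 5.29 + 34.81 = 40.1
|PC|² = 4.41 + 59.29 = 63.7
|PD|² = 31.36 + 3.24 = 34.6
|PE|² = 0.64 + 3.24 = 3.88
|PF|² = 4.41 + 60.84 = 65.25
The smallest is to E, so P lies in the Voronoi region of E.

E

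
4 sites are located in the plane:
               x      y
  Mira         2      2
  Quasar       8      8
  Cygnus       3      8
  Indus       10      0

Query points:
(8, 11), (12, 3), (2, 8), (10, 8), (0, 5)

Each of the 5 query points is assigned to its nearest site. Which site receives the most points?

(8, 11) — d² to each: Mira:117, Quasar:9, Cygnus:34, Indus:125 → nearest is Quasar
(12, 3) — d² to each: Mira:101, Quasar:41, Cygnus:106, Indus:13 → nearest is Indus
(2, 8) — d² to each: Mira:36, Quasar:36, Cygnus:1, Indus:128 → nearest is Cygnus
(10, 8) — d² to each: Mira:100, Quasar:4, Cygnus:49, Indus:64 → nearest is Quasar
(0, 5) — d² to each: Mira:13, Quasar:73, Cygnus:18, Indus:125 → nearest is Mira
Tally — Mira:1, Quasar:2, Cygnus:1, Indus:1. Quasar captures the most (2).

Quasar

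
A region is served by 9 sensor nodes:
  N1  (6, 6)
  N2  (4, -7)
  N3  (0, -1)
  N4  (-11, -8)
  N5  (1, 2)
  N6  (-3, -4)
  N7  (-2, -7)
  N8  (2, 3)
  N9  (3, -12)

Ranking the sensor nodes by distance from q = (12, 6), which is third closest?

N5

Squared Euclidean distances:
|qN1|² = 36 + 0 = 36
|qN2|² = 64 + 169 = 233
|qN3|² = 144 + 49 = 193
|qN4|² = 529 + 196 = 725
|qN5|² = 121 + 16 = 137
|qN6|² = 225 + 100 = 325
|qN7|² = 196 + 169 = 365
|qN8|² = 100 + 9 = 109
|qN9|² = 81 + 324 = 405
Sorted ascending: N1, N8, N5, N3, … — the third-nearest is N5.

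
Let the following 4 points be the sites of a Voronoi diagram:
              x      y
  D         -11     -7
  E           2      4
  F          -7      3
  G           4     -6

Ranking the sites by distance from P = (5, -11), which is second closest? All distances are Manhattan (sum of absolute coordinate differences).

E

d(P,D) = 16 + 4 = 20
d(P,E) = 3 + 15 = 18
d(P,F) = 12 + 14 = 26
d(P,G) = 1 + 5 = 6
Sorted ascending: G, E, D, … — the second-nearest is E.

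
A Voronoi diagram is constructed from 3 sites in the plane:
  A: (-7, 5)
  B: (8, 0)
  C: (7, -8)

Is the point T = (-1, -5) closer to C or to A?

Compare squared distances:
|TC|² = (-1−7)² + (-5−(-8))² = 64 + 9 = 73
|TA|² = (-1−(-7))² + (-5−5)² = 36 + 100 = 136
73 < 136, so C is closer.

C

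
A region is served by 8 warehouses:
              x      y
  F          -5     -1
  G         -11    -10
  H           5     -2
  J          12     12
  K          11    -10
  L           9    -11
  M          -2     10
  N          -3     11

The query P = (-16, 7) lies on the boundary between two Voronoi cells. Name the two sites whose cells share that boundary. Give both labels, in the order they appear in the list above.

Squared distances from P to each site:
|PF|² = (-16−(-5))² + (7−(-1))² = 121 + 64 = 185
|PG|² = (-16−(-11))² + (7−(-10))² = 25 + 289 = 314
|PH|² = (-16−5)² + (7−(-2))² = 441 + 81 = 522
|PJ|² = (-16−12)² + (7−12)² = 784 + 25 = 809
|PK|² = (-16−11)² + (7−(-10))² = 729 + 289 = 1018
|PL|² = (-16−9)² + (7−(-11))² = 625 + 324 = 949
|PM|² = (-16−(-2))² + (7−10)² = 196 + 9 = 205
|PN|² = (-16−(-3))² + (7−11)² = 169 + 16 = 185
P is equidistant from F and N (both at squared distance 185), and every other site is strictly farther — so P lies on the F–N Voronoi edge.

F and N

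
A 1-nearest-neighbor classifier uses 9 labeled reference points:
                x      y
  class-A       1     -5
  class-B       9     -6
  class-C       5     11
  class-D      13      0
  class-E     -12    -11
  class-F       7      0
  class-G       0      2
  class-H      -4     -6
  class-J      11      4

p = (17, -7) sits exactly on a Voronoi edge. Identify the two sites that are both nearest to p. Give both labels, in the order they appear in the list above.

Squared distances from p to each site:
d²(p, class-A) = 256 + 4 = 260
d²(p, class-B) = 64 + 1 = 65
d²(p, class-C) = 144 + 324 = 468
d²(p, class-D) = 16 + 49 = 65
d²(p, class-E) = 841 + 16 = 857
d²(p, class-F) = 100 + 49 = 149
d²(p, class-G) = 289 + 81 = 370
d²(p, class-H) = 441 + 1 = 442
d²(p, class-J) = 36 + 121 = 157
p is equidistant from class-B and class-D (both at squared distance 65), and every other site is strictly farther — so p lies on the class-B–class-D Voronoi edge.

class-B and class-D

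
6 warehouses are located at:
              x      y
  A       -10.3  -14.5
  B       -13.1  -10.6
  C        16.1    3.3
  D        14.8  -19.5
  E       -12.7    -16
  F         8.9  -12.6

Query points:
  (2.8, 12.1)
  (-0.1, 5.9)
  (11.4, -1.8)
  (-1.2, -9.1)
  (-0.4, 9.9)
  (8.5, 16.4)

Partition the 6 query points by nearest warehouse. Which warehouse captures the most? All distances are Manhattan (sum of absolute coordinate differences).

(2.8, 12.1) — d to each: A:39.7, B:38.6, C:22.1, D:43.6, E:43.6, F:30.8 → nearest is C
(-0.1, 5.9) — d to each: A:30.6, B:29.5, C:18.8, D:40.3, E:34.5, F:27.5 → nearest is C
(11.4, -1.8) — d to each: A:34.4, B:33.3, C:9.8, D:21.1, E:38.3, F:13.3 → nearest is C
(-1.2, -9.1) — d to each: A:14.5, B:13.4, C:29.7, D:26.4, E:18.4, F:13.6 → nearest is B
(-0.4, 9.9) — d to each: A:34.3, B:33.2, C:23.1, D:44.6, E:38.2, F:31.8 → nearest is C
(8.5, 16.4) — d to each: A:49.7, B:48.6, C:20.7, D:42.2, E:53.6, F:29.4 → nearest is C
Tally — B:1, C:5. C captures the most (5).

C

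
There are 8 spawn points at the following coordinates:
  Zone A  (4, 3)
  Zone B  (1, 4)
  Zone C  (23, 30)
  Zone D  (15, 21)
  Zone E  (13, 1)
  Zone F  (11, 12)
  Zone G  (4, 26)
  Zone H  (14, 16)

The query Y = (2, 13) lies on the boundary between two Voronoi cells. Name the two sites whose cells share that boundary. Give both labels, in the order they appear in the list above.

Squared distances from Y to each site:
d²(Y, Zone A) = 4 + 100 = 104
d²(Y, Zone B) = 1 + 81 = 82
d²(Y, Zone C) = 441 + 289 = 730
d²(Y, Zone D) = 169 + 64 = 233
d²(Y, Zone E) = 121 + 144 = 265
d²(Y, Zone F) = 81 + 1 = 82
d²(Y, Zone G) = 4 + 169 = 173
d²(Y, Zone H) = 144 + 9 = 153
Y is equidistant from Zone B and Zone F (both at squared distance 82), and every other site is strictly farther — so Y lies on the Zone B–Zone F Voronoi edge.

Zone B and Zone F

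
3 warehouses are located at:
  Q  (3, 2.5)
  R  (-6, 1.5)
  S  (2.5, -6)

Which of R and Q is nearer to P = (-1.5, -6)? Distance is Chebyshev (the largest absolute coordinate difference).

R

d(P,R) = max(4.5, 7.5) = 7.5
d(P,Q) = max(4.5, 8.5) = 8.5
7.5 < 8.5, so R is closer.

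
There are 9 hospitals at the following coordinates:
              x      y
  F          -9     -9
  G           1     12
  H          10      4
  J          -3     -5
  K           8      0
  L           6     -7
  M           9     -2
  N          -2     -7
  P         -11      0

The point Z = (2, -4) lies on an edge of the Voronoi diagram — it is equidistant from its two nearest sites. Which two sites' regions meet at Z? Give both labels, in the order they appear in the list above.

Squared distances from Z to each site:
|ZF|² = 121 + 25 = 146
|ZG|² = 1 + 256 = 257
|ZH|² = 64 + 64 = 128
|ZJ|² = 25 + 1 = 26
|ZK|² = 36 + 16 = 52
|ZL|² = 16 + 9 = 25
|ZM|² = 49 + 4 = 53
|ZN|² = 16 + 9 = 25
|ZP|² = 169 + 16 = 185
Z is equidistant from L and N (both at squared distance 25), and every other site is strictly farther — so Z lies on the L–N Voronoi edge.

L and N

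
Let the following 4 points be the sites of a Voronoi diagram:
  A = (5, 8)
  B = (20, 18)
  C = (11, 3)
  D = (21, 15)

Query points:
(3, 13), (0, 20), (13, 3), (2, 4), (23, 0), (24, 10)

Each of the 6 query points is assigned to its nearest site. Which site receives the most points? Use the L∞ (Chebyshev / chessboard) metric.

(3, 13) — d to each: A:5, B:17, C:10, D:18 → nearest is A
(0, 20) — d to each: A:12, B:20, C:17, D:21 → nearest is A
(13, 3) — d to each: A:8, B:15, C:2, D:12 → nearest is C
(2, 4) — d to each: A:4, B:18, C:9, D:19 → nearest is A
(23, 0) — d to each: A:18, B:18, C:12, D:15 → nearest is C
(24, 10) — d to each: A:19, B:8, C:13, D:5 → nearest is D
Tally — A:3, C:2, D:1. A captures the most (3).

A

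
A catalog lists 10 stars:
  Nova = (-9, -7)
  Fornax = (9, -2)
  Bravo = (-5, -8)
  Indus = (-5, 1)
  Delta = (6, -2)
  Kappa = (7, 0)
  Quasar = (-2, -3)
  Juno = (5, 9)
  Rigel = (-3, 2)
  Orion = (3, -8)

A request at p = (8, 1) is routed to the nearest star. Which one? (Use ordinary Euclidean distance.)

Kappa

Since √ is increasing, it suffices to compare squared distances:
d²(p, Nova) = (8−(-9))² + (1−(-7))² = 289 + 64 = 353
d²(p, Fornax) = (8−9)² + (1−(-2))² = 1 + 9 = 10
d²(p, Bravo) = (8−(-5))² + (1−(-8))² = 169 + 81 = 250
d²(p, Indus) = (8−(-5))² + (1−1)² = 169 + 0 = 169
d²(p, Delta) = (8−6)² + (1−(-2))² = 4 + 9 = 13
d²(p, Kappa) = (8−7)² + (1−0)² = 1 + 1 = 2
d²(p, Quasar) = (8−(-2))² + (1−(-3))² = 100 + 16 = 116
d²(p, Juno) = (8−5)² + (1−9)² = 9 + 64 = 73
d²(p, Rigel) = (8−(-3))² + (1−2)² = 121 + 1 = 122
d²(p, Orion) = (8−3)² + (1−(-8))² = 25 + 81 = 106
The smallest is to Kappa, so p lies in the Voronoi region of Kappa.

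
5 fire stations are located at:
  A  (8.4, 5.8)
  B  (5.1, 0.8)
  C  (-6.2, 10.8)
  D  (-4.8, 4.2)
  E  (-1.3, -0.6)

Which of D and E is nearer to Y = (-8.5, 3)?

D

Compare squared distances:
|YD|² = (-8.5−(-4.8))² + (3−4.2)² = 13.69 + 1.44 = 15.13
|YE|² = (-8.5−(-1.3))² + (3−(-0.6))² = 51.84 + 12.96 = 64.8
15.13 < 64.8, so D is closer.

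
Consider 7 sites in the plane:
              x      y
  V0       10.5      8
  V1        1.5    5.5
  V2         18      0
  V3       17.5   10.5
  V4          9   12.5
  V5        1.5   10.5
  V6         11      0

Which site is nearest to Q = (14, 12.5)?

V3

Since √ is increasing, it suffices to compare squared distances:
|QV0|² = (14−10.5)² + (12.5−8)² = 12.25 + 20.25 = 32.5
|QV1|² = (14−1.5)² + (12.5−5.5)² = 156.25 + 49 = 205.25
|QV2|² = (14−18)² + (12.5−0)² = 16 + 156.25 = 172.25
|QV3|² = (14−17.5)² + (12.5−10.5)² = 12.25 + 4 = 16.25
|QV4|² = (14−9)² + (12.5−12.5)² = 25 + 0 = 25
|QV5|² = (14−1.5)² + (12.5−10.5)² = 156.25 + 4 = 160.25
|QV6|² = (14−11)² + (12.5−0)² = 9 + 156.25 = 165.25
Minimum is at V3.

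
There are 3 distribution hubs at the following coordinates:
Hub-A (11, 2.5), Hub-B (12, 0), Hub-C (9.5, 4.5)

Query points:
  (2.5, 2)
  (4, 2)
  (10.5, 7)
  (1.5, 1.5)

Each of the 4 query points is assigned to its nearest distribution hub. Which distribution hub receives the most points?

(2.5, 2) — d² to each: Hub-A:72.5, Hub-B:94.25, Hub-C:55.25 → nearest is Hub-C
(4, 2) — d² to each: Hub-A:49.25, Hub-B:68, Hub-C:36.5 → nearest is Hub-C
(10.5, 7) — d² to each: Hub-A:20.5, Hub-B:51.25, Hub-C:7.25 → nearest is Hub-C
(1.5, 1.5) — d² to each: Hub-A:91.25, Hub-B:112.5, Hub-C:73 → nearest is Hub-C
Tally — Hub-C:4. Hub-C captures the most (4).

Hub-C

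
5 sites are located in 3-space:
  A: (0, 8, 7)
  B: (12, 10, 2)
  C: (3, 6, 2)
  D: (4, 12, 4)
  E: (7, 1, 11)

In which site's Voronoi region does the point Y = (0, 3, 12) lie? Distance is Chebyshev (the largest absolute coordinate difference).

d(Y,A) = max(0, 5, 5) = 5
d(Y,B) = max(12, 7, 10) = 12
d(Y,C) = max(3, 3, 10) = 10
d(Y,D) = max(4, 9, 8) = 9
d(Y,E) = max(7, 2, 1) = 7
The smallest is to A, so Y lies in the Voronoi region of A.

A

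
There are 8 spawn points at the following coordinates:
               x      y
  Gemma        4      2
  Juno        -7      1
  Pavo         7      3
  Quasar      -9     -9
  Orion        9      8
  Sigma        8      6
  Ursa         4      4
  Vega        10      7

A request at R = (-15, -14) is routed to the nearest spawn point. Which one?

Quasar

Squared Euclidean distances:
d²(R, Gemma) = (-15−4)² + (-14−2)² = 361 + 256 = 617
d²(R, Juno) = (-15−(-7))² + (-14−1)² = 64 + 225 = 289
d²(R, Pavo) = (-15−7)² + (-14−3)² = 484 + 289 = 773
d²(R, Quasar) = (-15−(-9))² + (-14−(-9))² = 36 + 25 = 61
d²(R, Orion) = (-15−9)² + (-14−8)² = 576 + 484 = 1060
d²(R, Sigma) = (-15−8)² + (-14−6)² = 529 + 400 = 929
d²(R, Ursa) = (-15−4)² + (-14−4)² = 361 + 324 = 685
d²(R, Vega) = (-15−10)² + (-14−7)² = 625 + 441 = 1066
The smallest is to Quasar, so R lies in the Voronoi region of Quasar.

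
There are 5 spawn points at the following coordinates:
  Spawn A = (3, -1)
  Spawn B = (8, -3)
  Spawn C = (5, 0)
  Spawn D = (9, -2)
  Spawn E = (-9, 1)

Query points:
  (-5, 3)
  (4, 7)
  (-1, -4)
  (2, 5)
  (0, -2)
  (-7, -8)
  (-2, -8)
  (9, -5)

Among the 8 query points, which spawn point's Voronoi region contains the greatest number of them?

Spawn A

(-5, 3) — d² to each: Spawn A:80, Spawn B:205, Spawn C:109, Spawn D:221, Spawn E:20 → nearest is Spawn E
(4, 7) — d² to each: Spawn A:65, Spawn B:116, Spawn C:50, Spawn D:106, Spawn E:205 → nearest is Spawn C
(-1, -4) — d² to each: Spawn A:25, Spawn B:82, Spawn C:52, Spawn D:104, Spawn E:89 → nearest is Spawn A
(2, 5) — d² to each: Spawn A:37, Spawn B:100, Spawn C:34, Spawn D:98, Spawn E:137 → nearest is Spawn C
(0, -2) — d² to each: Spawn A:10, Spawn B:65, Spawn C:29, Spawn D:81, Spawn E:90 → nearest is Spawn A
(-7, -8) — d² to each: Spawn A:149, Spawn B:250, Spawn C:208, Spawn D:292, Spawn E:85 → nearest is Spawn E
(-2, -8) — d² to each: Spawn A:74, Spawn B:125, Spawn C:113, Spawn D:157, Spawn E:130 → nearest is Spawn A
(9, -5) — d² to each: Spawn A:52, Spawn B:5, Spawn C:41, Spawn D:9, Spawn E:360 → nearest is Spawn B
Tally — Spawn A:3, Spawn B:1, Spawn C:2, Spawn E:2. Spawn A captures the most (3).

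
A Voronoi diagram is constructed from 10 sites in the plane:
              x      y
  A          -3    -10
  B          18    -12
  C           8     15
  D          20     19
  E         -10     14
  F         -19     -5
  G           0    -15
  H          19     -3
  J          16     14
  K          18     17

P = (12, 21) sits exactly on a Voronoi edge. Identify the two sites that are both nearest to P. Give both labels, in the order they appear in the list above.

C and K

Squared distances from P to each site:
|PA|² = 225 + 961 = 1186
|PB|² = 36 + 1089 = 1125
|PC|² = 16 + 36 = 52
|PD|² = 64 + 4 = 68
|PE|² = 484 + 49 = 533
|PF|² = 961 + 676 = 1637
|PG|² = 144 + 1296 = 1440
|PH|² = 49 + 576 = 625
|PJ|² = 16 + 49 = 65
|PK|² = 36 + 16 = 52
P is equidistant from C and K (both at squared distance 52), and every other site is strictly farther — so P lies on the C–K Voronoi edge.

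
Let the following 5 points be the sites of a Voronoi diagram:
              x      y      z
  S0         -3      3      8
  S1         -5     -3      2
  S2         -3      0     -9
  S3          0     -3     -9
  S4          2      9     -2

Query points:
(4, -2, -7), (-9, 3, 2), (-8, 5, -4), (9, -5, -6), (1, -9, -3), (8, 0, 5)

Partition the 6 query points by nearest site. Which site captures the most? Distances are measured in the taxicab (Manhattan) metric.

(4, -2, -7) — d to each: S0:27, S1:19, S2:11, S3:7, S4:18 → nearest is S3
(-9, 3, 2) — d to each: S0:12, S1:10, S2:20, S3:26, S4:21 → nearest is S1
(-8, 5, -4) — d to each: S0:19, S1:17, S2:15, S3:21, S4:16 → nearest is S2
(9, -5, -6) — d to each: S0:34, S1:24, S2:20, S3:14, S4:25 → nearest is S3
(1, -9, -3) — d to each: S0:27, S1:17, S2:19, S3:13, S4:20 → nearest is S3
(8, 0, 5) — d to each: S0:17, S1:19, S2:25, S3:25, S4:22 → nearest is S0
Tally — S0:1, S1:1, S2:1, S3:3. S3 captures the most (3).

S3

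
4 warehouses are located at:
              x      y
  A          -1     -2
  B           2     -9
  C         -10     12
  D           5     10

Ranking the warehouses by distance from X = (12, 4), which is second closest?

Squared Euclidean distances:
|XA|² = (12−(-1))² + (4−(-2))² = 169 + 36 = 205
|XB|² = (12−2)² + (4−(-9))² = 100 + 169 = 269
|XC|² = (12−(-10))² + (4−12)² = 484 + 64 = 548
|XD|² = (12−5)² + (4−10)² = 49 + 36 = 85
Sorted ascending: D, A, B, … — the second-nearest is A.

A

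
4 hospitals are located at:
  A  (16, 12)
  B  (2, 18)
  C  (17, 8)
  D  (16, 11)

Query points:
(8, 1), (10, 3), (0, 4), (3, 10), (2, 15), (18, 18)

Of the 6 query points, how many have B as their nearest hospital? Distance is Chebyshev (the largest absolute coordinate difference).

(8, 1) — d to each: A:11, B:17, C:9, D:10 → nearest is C
(10, 3) — d to each: A:9, B:15, C:7, D:8 → nearest is C
(0, 4) — d to each: A:16, B:14, C:17, D:16 → nearest is B
(3, 10) — d to each: A:13, B:8, C:14, D:13 → nearest is B
(2, 15) — d to each: A:14, B:3, C:15, D:14 → nearest is B
(18, 18) — d to each: A:6, B:16, C:10, D:7 → nearest is A
3 of the 6 points have B as nearest.

3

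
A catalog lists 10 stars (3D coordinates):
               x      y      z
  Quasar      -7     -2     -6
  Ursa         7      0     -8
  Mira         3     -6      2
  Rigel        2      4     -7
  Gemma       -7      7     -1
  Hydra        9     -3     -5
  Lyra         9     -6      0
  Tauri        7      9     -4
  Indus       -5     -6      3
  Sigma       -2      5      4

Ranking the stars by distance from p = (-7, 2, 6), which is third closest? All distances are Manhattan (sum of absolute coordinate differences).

d(p, Quasar) = 0 + 4 + 12 = 16
d(p, Ursa) = 14 + 2 + 14 = 30
d(p, Mira) = 10 + 8 + 4 = 22
d(p, Rigel) = 9 + 2 + 13 = 24
d(p, Gemma) = 0 + 5 + 7 = 12
d(p, Hydra) = 16 + 5 + 11 = 32
d(p, Lyra) = 16 + 8 + 6 = 30
d(p, Tauri) = 14 + 7 + 10 = 31
d(p, Indus) = 2 + 8 + 3 = 13
d(p, Sigma) = 5 + 3 + 2 = 10
Sorted ascending: Sigma, Gemma, Indus, Quasar, … — the third-nearest is Indus.

Indus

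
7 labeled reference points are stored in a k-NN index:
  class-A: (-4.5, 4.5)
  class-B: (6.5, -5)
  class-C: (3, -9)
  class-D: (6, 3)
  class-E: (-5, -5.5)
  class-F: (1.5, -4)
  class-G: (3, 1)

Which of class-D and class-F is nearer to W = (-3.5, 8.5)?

Compare squared distances:
d²(W, class-D) = (-3.5−6)² + (8.5−3)² = 90.25 + 30.25 = 120.5
d²(W, class-F) = (-3.5−1.5)² + (8.5−(-4))² = 25 + 156.25 = 181.25
120.5 < 181.25, so class-D is closer.

class-D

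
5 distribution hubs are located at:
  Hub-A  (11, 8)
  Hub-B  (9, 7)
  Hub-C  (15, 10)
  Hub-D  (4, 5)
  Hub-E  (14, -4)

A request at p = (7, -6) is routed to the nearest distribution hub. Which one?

Hub-E

Since √ is increasing, it suffices to compare squared distances:
d²(p, Hub-A) = (7−11)² + (-6−8)² = 16 + 196 = 212
d²(p, Hub-B) = (7−9)² + (-6−7)² = 4 + 169 = 173
d²(p, Hub-C) = (7−15)² + (-6−10)² = 64 + 256 = 320
d²(p, Hub-D) = (7−4)² + (-6−5)² = 9 + 121 = 130
d²(p, Hub-E) = (7−14)² + (-6−(-4))² = 49 + 4 = 53
The smallest is to Hub-E, so p lies in the Voronoi region of Hub-E.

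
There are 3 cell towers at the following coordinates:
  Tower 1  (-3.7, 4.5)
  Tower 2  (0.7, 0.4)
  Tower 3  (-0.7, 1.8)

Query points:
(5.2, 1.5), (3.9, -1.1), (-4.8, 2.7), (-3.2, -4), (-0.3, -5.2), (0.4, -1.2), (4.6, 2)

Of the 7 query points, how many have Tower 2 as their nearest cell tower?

6

(5.2, 1.5) — d² to each: Tower 1:88.21, Tower 2:21.46, Tower 3:34.9 → nearest is Tower 2
(3.9, -1.1) — d² to each: Tower 1:89.12, Tower 2:12.49, Tower 3:29.57 → nearest is Tower 2
(-4.8, 2.7) — d² to each: Tower 1:4.45, Tower 2:35.54, Tower 3:17.62 → nearest is Tower 1
(-3.2, -4) — d² to each: Tower 1:72.5, Tower 2:34.57, Tower 3:39.89 → nearest is Tower 2
(-0.3, -5.2) — d² to each: Tower 1:105.65, Tower 2:32.36, Tower 3:49.16 → nearest is Tower 2
(0.4, -1.2) — d² to each: Tower 1:49.3, Tower 2:2.65, Tower 3:10.21 → nearest is Tower 2
(4.6, 2) — d² to each: Tower 1:75.14, Tower 2:17.77, Tower 3:28.13 → nearest is Tower 2
6 of the 7 points have Tower 2 as nearest.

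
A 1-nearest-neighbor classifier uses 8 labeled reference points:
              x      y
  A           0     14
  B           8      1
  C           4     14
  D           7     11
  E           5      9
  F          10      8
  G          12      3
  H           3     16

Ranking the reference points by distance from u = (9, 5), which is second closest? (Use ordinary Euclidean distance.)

G

Since √ is increasing, it suffices to compare squared distances:
|uA|² = 81 + 81 = 162
|uB|² = 1 + 16 = 17
|uC|² = 25 + 81 = 106
|uD|² = 4 + 36 = 40
|uE|² = 16 + 16 = 32
|uF|² = 1 + 9 = 10
|uG|² = 9 + 4 = 13
|uH|² = 36 + 121 = 157
Sorted ascending: F, G, B, … — the second-nearest is G.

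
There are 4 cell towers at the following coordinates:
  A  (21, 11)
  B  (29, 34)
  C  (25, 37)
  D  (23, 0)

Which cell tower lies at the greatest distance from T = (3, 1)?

Compare squared distances (the ordering matches that of the actual distances):
|TA|² = (3−21)² + (1−11)² = 324 + 100 = 424
|TB|² = (3−29)² + (1−34)² = 676 + 1089 = 1765
|TC|² = (3−25)² + (1−37)² = 484 + 1296 = 1780
|TD|² = (3−23)² + (1−0)² = 400 + 1 = 401
The largest is to C.

C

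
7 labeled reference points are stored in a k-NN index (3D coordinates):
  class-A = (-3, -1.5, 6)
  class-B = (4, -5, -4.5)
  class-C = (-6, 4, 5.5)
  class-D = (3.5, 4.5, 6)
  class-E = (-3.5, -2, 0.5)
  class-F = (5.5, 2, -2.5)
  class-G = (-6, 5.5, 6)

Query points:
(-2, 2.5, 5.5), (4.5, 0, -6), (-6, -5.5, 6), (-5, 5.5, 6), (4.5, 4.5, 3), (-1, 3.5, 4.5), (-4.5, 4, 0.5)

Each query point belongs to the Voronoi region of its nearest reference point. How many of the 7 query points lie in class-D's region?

2

(-2, 2.5, 5.5) — d² to each: class-A:17.25, class-B:192.25, class-C:18.25, class-D:34.5, class-E:47.5, class-F:120.5, class-G:25.25 → nearest is class-A
(4.5, 0, -6) — d² to each: class-A:202.5, class-B:27.5, class-C:258.5, class-D:165.25, class-E:110.25, class-F:17.25, class-G:284.5 → nearest is class-F
(-6, -5.5, 6) — d² to each: class-A:25, class-B:210.5, class-C:90.5, class-D:190.25, class-E:48.75, class-F:260.75, class-G:121 → nearest is class-A
(-5, 5.5, 6) — d² to each: class-A:53, class-B:301.5, class-C:3.5, class-D:73.25, class-E:88.75, class-F:194.75, class-G:1 → nearest is class-G
(4.5, 4.5, 3) — d² to each: class-A:101.25, class-B:146.75, class-C:116.75, class-D:10, class-E:112.5, class-F:37.5, class-G:120.25 → nearest is class-D
(-1, 3.5, 4.5) — d² to each: class-A:31.25, class-B:178.25, class-C:26.25, class-D:23.5, class-E:52.5, class-F:93.5, class-G:31.25 → nearest is class-D
(-4.5, 4, 0.5) — d² to each: class-A:62.75, class-B:178.25, class-C:27.25, class-D:94.5, class-E:37, class-F:113, class-G:34.75 → nearest is class-C
2 of the 7 points have class-D as nearest.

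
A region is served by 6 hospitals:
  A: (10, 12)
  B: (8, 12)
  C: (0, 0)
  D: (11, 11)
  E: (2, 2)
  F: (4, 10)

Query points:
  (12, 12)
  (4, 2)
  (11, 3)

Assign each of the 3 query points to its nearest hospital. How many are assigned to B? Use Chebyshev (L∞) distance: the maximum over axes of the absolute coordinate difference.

0

(12, 12) — d to each: A:2, B:4, C:12, D:1, E:10, F:8 → nearest is D
(4, 2) — d to each: A:10, B:10, C:4, D:9, E:2, F:8 → nearest is E
(11, 3) — d to each: A:9, B:9, C:11, D:8, E:9, F:7 → nearest is F
0 of the 3 points have B as nearest.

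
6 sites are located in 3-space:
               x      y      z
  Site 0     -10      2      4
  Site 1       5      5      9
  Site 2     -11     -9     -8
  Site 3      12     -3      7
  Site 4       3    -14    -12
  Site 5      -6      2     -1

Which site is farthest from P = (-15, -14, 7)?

Site 3

Squared Euclidean distances:
d²(P, Site 0) = (-15−(-10))² + (-14−2)² + (7−4)² = 25 + 256 + 9 = 290
d²(P, Site 1) = (-15−5)² + (-14−5)² + (7−9)² = 400 + 361 + 4 = 765
d²(P, Site 2) = (-15−(-11))² + (-14−(-9))² + (7−(-8))² = 16 + 25 + 225 = 266
d²(P, Site 3) = (-15−12)² + (-14−(-3))² + (7−7)² = 729 + 121 + 0 = 850
d²(P, Site 4) = (-15−3)² + (-14−(-14))² + (7−(-12))² = 324 + 0 + 361 = 685
d²(P, Site 5) = (-15−(-6))² + (-14−2)² + (7−(-1))² = 81 + 256 + 64 = 401
The largest is to Site 3.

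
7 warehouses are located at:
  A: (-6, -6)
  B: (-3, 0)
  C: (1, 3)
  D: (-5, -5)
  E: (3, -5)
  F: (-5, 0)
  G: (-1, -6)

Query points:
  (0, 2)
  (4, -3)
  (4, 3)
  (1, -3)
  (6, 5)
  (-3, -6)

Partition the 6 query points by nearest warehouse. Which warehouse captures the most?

(0, 2) — d² to each: A:100, B:13, C:2, D:74, E:58, F:29, G:65 → nearest is C
(4, -3) — d² to each: A:109, B:58, C:45, D:85, E:5, F:90, G:34 → nearest is E
(4, 3) — d² to each: A:181, B:58, C:9, D:145, E:65, F:90, G:106 → nearest is C
(1, -3) — d² to each: A:58, B:25, C:36, D:40, E:8, F:45, G:13 → nearest is E
(6, 5) — d² to each: A:265, B:106, C:29, D:221, E:109, F:146, G:170 → nearest is C
(-3, -6) — d² to each: A:9, B:36, C:97, D:5, E:37, F:40, G:4 → nearest is G
Tally — C:3, E:2, G:1. C captures the most (3).

C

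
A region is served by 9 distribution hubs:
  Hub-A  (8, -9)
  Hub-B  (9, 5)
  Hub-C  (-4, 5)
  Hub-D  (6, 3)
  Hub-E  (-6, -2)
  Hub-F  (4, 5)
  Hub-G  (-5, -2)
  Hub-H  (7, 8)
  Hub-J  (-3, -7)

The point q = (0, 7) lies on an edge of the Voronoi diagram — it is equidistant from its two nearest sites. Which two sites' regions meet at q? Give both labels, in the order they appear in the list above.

Hub-C and Hub-F

Squared distances from q to each site:
d²(q, Hub-A) = 64 + 256 = 320
d²(q, Hub-B) = 81 + 4 = 85
d²(q, Hub-C) = 16 + 4 = 20
d²(q, Hub-D) = 36 + 16 = 52
d²(q, Hub-E) = 36 + 81 = 117
d²(q, Hub-F) = 16 + 4 = 20
d²(q, Hub-G) = 25 + 81 = 106
d²(q, Hub-H) = 49 + 1 = 50
d²(q, Hub-J) = 9 + 196 = 205
q is equidistant from Hub-C and Hub-F (both at squared distance 20), and every other site is strictly farther — so q lies on the Hub-C–Hub-F Voronoi edge.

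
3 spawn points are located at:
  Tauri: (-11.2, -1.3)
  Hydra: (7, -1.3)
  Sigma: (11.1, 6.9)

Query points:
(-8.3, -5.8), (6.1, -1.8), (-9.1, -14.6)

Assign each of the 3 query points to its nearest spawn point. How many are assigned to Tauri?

(-8.3, -5.8) — d² to each: Tauri:28.66, Hydra:254.34, Sigma:537.65 → nearest is Tauri
(6.1, -1.8) — d² to each: Tauri:299.54, Hydra:1.06, Sigma:100.69 → nearest is Hydra
(-9.1, -14.6) — d² to each: Tauri:181.3, Hydra:436.1, Sigma:870.29 → nearest is Tauri
2 of the 3 points have Tauri as nearest.

2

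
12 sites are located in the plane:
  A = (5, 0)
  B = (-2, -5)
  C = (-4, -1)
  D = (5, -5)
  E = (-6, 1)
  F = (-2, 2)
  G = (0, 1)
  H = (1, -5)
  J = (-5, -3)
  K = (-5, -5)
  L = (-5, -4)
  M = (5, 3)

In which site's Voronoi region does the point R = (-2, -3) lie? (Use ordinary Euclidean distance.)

B

Compare squared distances (the ordering matches that of the actual distances):
|RA|² = (-2−5)² + (-3−0)² = 49 + 9 = 58
|RB|² = (-2−(-2))² + (-3−(-5))² = 0 + 4 = 4
|RC|² = (-2−(-4))² + (-3−(-1))² = 4 + 4 = 8
|RD|² = (-2−5)² + (-3−(-5))² = 49 + 4 = 53
|RE|² = (-2−(-6))² + (-3−1)² = 16 + 16 = 32
|RF|² = (-2−(-2))² + (-3−2)² = 0 + 25 = 25
|RG|² = (-2−0)² + (-3−1)² = 4 + 16 = 20
|RH|² = (-2−1)² + (-3−(-5))² = 9 + 4 = 13
|RJ|² = (-2−(-5))² + (-3−(-3))² = 9 + 0 = 9
|RK|² = (-2−(-5))² + (-3−(-5))² = 9 + 4 = 13
|RL|² = (-2−(-5))² + (-3−(-4))² = 9 + 1 = 10
|RM|² = (-2−5)² + (-3−3)² = 49 + 36 = 85
Minimum is at B.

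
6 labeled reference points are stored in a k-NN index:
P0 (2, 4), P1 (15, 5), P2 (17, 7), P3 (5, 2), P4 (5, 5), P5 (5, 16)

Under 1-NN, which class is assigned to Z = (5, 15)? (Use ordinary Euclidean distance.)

P5

Squared Euclidean distances:
|ZP0|² = (5−2)² + (15−4)² = 9 + 121 = 130
|ZP1|² = (5−15)² + (15−5)² = 100 + 100 = 200
|ZP2|² = (5−17)² + (15−7)² = 144 + 64 = 208
|ZP3|² = (5−5)² + (15−2)² = 0 + 169 = 169
|ZP4|² = (5−5)² + (15−5)² = 0 + 100 = 100
|ZP5|² = (5−5)² + (15−16)² = 0 + 1 = 1
Minimum is at P5.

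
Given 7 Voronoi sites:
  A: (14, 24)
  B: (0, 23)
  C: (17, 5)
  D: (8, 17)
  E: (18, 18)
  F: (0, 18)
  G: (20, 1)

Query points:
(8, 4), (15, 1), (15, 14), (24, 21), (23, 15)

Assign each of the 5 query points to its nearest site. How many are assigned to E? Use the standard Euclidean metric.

3

(8, 4) — d² to each: A:436, B:425, C:82, D:169, E:296, F:260, G:153 → nearest is C
(15, 1) — d² to each: A:530, B:709, C:20, D:305, E:298, F:514, G:25 → nearest is C
(15, 14) — d² to each: A:101, B:306, C:85, D:58, E:25, F:241, G:194 → nearest is E
(24, 21) — d² to each: A:109, B:580, C:305, D:272, E:45, F:585, G:416 → nearest is E
(23, 15) — d² to each: A:162, B:593, C:136, D:229, E:34, F:538, G:205 → nearest is E
3 of the 5 points have E as nearest.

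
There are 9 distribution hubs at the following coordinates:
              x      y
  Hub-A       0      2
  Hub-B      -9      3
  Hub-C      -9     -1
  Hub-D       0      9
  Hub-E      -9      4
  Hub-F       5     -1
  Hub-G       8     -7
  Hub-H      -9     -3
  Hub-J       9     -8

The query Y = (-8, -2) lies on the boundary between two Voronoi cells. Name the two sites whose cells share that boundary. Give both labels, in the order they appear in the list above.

Squared distances from Y to each site:
d²(Y, Hub-A) = 64 + 16 = 80
d²(Y, Hub-B) = 1 + 25 = 26
d²(Y, Hub-C) = 1 + 1 = 2
d²(Y, Hub-D) = 64 + 121 = 185
d²(Y, Hub-E) = 1 + 36 = 37
d²(Y, Hub-F) = 169 + 1 = 170
d²(Y, Hub-G) = 256 + 25 = 281
d²(Y, Hub-H) = 1 + 1 = 2
d²(Y, Hub-J) = 289 + 36 = 325
Y is equidistant from Hub-C and Hub-H (both at squared distance 2), and every other site is strictly farther — so Y lies on the Hub-C–Hub-H Voronoi edge.

Hub-C and Hub-H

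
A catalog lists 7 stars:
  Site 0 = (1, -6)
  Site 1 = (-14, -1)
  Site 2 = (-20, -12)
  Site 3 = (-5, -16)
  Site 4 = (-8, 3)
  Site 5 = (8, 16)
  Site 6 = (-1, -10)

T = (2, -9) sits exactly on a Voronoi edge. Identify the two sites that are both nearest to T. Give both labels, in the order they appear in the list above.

Site 0 and Site 6

Squared distances from T to each site:
d²(T, Site 0) = (2−1)² + (-9−(-6))² = 1 + 9 = 10
d²(T, Site 1) = (2−(-14))² + (-9−(-1))² = 256 + 64 = 320
d²(T, Site 2) = (2−(-20))² + (-9−(-12))² = 484 + 9 = 493
d²(T, Site 3) = (2−(-5))² + (-9−(-16))² = 49 + 49 = 98
d²(T, Site 4) = (2−(-8))² + (-9−3)² = 100 + 144 = 244
d²(T, Site 5) = (2−8)² + (-9−16)² = 36 + 625 = 661
d²(T, Site 6) = (2−(-1))² + (-9−(-10))² = 9 + 1 = 10
T is equidistant from Site 0 and Site 6 (both at squared distance 10), and every other site is strictly farther — so T lies on the Site 0–Site 6 Voronoi edge.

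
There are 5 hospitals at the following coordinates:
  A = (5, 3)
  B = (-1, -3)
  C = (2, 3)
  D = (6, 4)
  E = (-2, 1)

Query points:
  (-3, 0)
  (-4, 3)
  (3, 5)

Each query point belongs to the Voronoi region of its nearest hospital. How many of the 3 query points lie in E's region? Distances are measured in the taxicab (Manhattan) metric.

(-3, 0) — d to each: A:11, B:5, C:8, D:13, E:2 → nearest is E
(-4, 3) — d to each: A:9, B:9, C:6, D:11, E:4 → nearest is E
(3, 5) — d to each: A:4, B:12, C:3, D:4, E:9 → nearest is C
2 of the 3 points have E as nearest.

2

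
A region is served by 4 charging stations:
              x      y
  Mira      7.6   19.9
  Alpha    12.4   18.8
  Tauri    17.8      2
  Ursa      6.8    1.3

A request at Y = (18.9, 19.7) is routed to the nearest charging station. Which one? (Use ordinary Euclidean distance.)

Alpha

Compare squared distances (the ordering matches that of the actual distances):
d²(Y, Mira) = (18.9−7.6)² + (19.7−19.9)² = 127.69 + 0.04 = 127.73
d²(Y, Alpha) = (18.9−12.4)² + (19.7−18.8)² = 42.25 + 0.81 = 43.06
d²(Y, Tauri) = (18.9−17.8)² + (19.7−2)² = 1.21 + 313.29 = 314.5
d²(Y, Ursa) = (18.9−6.8)² + (19.7−1.3)² = 146.41 + 338.56 = 484.97
The smallest is to Alpha, so Y lies in the Voronoi region of Alpha.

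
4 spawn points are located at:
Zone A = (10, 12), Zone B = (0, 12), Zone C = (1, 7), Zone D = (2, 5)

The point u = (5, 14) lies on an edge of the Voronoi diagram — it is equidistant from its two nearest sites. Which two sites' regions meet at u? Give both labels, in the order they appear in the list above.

Zone A and Zone B

Squared distances from u to each site:
d²(u, Zone A) = 25 + 4 = 29
d²(u, Zone B) = 25 + 4 = 29
d²(u, Zone C) = 16 + 49 = 65
d²(u, Zone D) = 9 + 81 = 90
u is equidistant from Zone A and Zone B (both at squared distance 29), and every other site is strictly farther — so u lies on the Zone A–Zone B Voronoi edge.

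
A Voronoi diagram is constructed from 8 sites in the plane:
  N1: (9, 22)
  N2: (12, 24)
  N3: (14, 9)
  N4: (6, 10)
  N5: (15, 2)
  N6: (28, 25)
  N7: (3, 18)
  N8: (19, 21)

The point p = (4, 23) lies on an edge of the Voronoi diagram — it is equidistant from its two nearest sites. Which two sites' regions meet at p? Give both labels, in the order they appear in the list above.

Squared distances from p to each site:
|pN1|² = (4−9)² + (23−22)² = 25 + 1 = 26
|pN2|² = (4−12)² + (23−24)² = 64 + 1 = 65
|pN3|² = (4−14)² + (23−9)² = 100 + 196 = 296
|pN4|² = (4−6)² + (23−10)² = 4 + 169 = 173
|pN5|² = (4−15)² + (23−2)² = 121 + 441 = 562
|pN6|² = (4−28)² + (23−25)² = 576 + 4 = 580
|pN7|² = (4−3)² + (23−18)² = 1 + 25 = 26
|pN8|² = (4−19)² + (23−21)² = 225 + 4 = 229
p is equidistant from N1 and N7 (both at squared distance 26), and every other site is strictly farther — so p lies on the N1–N7 Voronoi edge.

N1 and N7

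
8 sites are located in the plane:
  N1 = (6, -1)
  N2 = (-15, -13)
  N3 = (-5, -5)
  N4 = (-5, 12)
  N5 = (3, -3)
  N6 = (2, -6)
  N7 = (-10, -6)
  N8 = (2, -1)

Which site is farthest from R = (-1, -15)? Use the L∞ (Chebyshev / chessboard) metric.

d(R,N1) = max(7, 14) = 14
d(R,N2) = max(14, 2) = 14
d(R,N3) = max(4, 10) = 10
d(R,N4) = max(4, 27) = 27
d(R,N5) = max(4, 12) = 12
d(R,N6) = max(3, 9) = 9
d(R,N7) = max(9, 9) = 9
d(R,N8) = max(3, 14) = 14
The largest is to N4.

N4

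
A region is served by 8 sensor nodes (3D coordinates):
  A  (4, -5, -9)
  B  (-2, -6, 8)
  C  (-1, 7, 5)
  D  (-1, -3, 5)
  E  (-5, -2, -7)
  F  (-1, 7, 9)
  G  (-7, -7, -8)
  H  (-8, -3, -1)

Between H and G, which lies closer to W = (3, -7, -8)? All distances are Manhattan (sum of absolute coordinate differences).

d(W,H) = |3−(-8)| + |-7−(-3)| + |-8−(-1)| = 11 + 4 + 7 = 22
d(W,G) = |3−(-7)| + |-7−(-7)| + |-8−(-8)| = 10 + 0 + 0 = 10
22 > 10, so G is closer.

G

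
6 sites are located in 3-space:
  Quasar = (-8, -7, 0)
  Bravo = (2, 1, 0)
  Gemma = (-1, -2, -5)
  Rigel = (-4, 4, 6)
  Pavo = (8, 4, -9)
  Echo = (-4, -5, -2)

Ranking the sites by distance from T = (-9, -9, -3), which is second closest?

Compare squared distances (the ordering matches that of the actual distances):
d²(T, Quasar) = (-9−(-8))² + (-9−(-7))² + (-3−0)² = 1 + 4 + 9 = 14
d²(T, Bravo) = (-9−2)² + (-9−1)² + (-3−0)² = 121 + 100 + 9 = 230
d²(T, Gemma) = (-9−(-1))² + (-9−(-2))² + (-3−(-5))² = 64 + 49 + 4 = 117
d²(T, Rigel) = (-9−(-4))² + (-9−4)² + (-3−6)² = 25 + 169 + 81 = 275
d²(T, Pavo) = (-9−8)² + (-9−4)² + (-3−(-9))² = 289 + 169 + 36 = 494
d²(T, Echo) = (-9−(-4))² + (-9−(-5))² + (-3−(-2))² = 25 + 16 + 1 = 42
Sorted ascending: Quasar, Echo, Gemma, … — the second-nearest is Echo.

Echo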